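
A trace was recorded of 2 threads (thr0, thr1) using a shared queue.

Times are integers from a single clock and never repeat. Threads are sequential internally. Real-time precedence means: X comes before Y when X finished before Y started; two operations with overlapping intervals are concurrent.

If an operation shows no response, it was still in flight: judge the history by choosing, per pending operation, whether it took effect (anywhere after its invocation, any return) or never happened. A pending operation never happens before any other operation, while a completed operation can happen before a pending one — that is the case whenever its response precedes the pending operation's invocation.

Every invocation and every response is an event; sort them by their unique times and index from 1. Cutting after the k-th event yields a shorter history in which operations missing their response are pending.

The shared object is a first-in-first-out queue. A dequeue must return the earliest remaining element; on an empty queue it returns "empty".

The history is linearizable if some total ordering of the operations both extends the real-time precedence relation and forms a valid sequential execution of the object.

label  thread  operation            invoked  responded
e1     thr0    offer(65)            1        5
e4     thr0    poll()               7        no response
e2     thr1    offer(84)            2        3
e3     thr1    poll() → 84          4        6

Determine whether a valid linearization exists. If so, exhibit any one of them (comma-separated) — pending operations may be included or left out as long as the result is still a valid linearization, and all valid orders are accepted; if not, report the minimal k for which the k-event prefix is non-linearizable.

1. e2 offer(84), leaving queue <84>
2. e1 offer(65), leaving queue <84,65>
3. e3 poll() → 84, leaving queue <65>

linearizable — witness: e2, e1, e3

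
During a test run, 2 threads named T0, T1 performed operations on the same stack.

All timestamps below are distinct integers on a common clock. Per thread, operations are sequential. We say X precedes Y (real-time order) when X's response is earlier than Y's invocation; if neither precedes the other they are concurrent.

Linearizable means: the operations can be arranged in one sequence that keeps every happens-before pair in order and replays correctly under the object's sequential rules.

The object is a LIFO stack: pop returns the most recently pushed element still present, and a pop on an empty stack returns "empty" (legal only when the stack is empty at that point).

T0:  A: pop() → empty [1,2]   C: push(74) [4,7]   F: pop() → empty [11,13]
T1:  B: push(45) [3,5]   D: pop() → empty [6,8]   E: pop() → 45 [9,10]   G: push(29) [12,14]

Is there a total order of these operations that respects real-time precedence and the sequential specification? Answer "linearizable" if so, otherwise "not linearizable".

through event 7 a valid linearization exists; event 8 (D responding at time 8) ends that
all 3 real-time-respecting orders fail — 4 completed stack operations, no legal replay
e.g. A, B, C, D: illegal at step 4, since D pop() → empty cannot apply there
e.g. A, B, D, C: illegal at step 3, since D pop() → empty cannot apply there

not linearizable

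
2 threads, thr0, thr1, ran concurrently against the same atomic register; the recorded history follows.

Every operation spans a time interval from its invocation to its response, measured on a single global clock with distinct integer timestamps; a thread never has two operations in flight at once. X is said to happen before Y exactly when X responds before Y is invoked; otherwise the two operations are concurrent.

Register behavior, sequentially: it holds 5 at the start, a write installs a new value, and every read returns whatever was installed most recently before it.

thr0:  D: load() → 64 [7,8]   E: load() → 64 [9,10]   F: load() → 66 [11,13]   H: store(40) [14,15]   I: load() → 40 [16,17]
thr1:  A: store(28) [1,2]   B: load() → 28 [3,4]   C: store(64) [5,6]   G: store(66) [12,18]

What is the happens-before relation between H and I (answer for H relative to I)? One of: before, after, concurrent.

before

H spans [14,15], I spans [16,17]
resp(H)=15 < inv(I)=16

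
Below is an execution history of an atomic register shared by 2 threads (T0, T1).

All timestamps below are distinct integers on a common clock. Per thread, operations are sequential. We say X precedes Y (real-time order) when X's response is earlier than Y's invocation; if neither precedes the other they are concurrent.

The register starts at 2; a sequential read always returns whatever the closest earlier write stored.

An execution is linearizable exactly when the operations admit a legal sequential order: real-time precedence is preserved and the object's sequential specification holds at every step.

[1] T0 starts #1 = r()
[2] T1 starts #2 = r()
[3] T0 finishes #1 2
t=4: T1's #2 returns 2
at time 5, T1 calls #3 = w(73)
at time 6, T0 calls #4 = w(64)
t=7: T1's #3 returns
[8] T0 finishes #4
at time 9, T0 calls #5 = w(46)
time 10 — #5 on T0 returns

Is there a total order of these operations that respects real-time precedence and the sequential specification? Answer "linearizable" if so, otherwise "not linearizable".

linearizable

one valid linearization: #1, #2, #3, #4, #5
after step 1 (#1 r() → 2): value 2
after step 2 (#2 r() → 2): value 2
after step 3 (#3 w(73)): value 73
after step 4 (#4 w(64)): value 64
after step 5 (#5 w(46)): value 46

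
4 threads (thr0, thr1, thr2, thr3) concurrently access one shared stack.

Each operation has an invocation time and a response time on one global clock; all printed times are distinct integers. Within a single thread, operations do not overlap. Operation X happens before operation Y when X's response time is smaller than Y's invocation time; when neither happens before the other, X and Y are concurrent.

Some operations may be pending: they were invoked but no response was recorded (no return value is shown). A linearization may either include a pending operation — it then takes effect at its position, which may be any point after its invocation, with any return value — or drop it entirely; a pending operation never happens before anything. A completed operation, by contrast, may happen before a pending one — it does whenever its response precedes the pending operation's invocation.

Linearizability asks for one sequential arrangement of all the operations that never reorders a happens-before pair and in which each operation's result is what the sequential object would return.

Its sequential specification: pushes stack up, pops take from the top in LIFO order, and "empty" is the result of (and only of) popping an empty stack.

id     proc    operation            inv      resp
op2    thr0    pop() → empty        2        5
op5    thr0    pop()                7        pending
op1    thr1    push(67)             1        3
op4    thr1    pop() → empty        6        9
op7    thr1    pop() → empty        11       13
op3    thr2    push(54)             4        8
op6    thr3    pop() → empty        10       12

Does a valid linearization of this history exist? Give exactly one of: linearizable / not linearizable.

not linearizable

the violation lands at event 13, op7's response at time 13: events 1..12 linearize, events 1..13 do not
every one of the 10 real-time-consistent orders over 6 completed stack ops fails the sequential spec
completion choices over the 1 pending operation (op5) were checked; none helps
sample order op1, op2, op3, op4, op6, op7 (pending dropped) stalls at step 2 — op2 pop() → empty has no legal effect
sample order op1, op2, op3, op4, op7, op6 (pending dropped) stalls at step 2 — op2 pop() → empty has no legal effect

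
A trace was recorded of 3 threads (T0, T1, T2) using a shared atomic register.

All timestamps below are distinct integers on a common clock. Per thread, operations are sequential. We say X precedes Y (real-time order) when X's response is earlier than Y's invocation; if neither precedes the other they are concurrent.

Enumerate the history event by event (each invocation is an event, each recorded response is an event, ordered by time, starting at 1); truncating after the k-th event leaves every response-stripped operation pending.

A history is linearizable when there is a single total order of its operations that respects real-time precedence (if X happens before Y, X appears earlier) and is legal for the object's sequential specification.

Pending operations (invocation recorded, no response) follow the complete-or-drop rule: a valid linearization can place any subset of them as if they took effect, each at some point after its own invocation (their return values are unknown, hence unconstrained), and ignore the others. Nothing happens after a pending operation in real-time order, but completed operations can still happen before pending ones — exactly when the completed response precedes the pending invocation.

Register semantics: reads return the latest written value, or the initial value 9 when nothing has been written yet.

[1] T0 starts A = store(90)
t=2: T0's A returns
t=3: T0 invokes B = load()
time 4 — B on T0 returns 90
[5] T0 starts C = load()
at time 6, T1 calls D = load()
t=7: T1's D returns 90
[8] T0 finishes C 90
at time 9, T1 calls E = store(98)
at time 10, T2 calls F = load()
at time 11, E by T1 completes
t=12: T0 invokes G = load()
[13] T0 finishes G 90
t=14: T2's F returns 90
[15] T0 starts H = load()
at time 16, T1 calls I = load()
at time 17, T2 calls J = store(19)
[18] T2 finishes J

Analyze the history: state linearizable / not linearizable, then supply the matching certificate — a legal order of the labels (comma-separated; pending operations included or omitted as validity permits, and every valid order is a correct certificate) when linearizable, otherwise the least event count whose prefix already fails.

not linearizable — minimal violating prefix: 13 events

through event 12 a valid linearization exists; event 13 (G responding at time 13) ends that
checked exhaustively: 2 real-time-consistent orders of 6 completed operations, zero legal atomic register replays
include/drop combinations of the 1 pending operation (F) were all tried; none helps
for example A, B, C, D, E, G (pending dropped) fails at step 6: G load() → 90 is not legal there
for example A, B, D, C, E, G (pending dropped) fails at step 6: G load() → 90 is not legal there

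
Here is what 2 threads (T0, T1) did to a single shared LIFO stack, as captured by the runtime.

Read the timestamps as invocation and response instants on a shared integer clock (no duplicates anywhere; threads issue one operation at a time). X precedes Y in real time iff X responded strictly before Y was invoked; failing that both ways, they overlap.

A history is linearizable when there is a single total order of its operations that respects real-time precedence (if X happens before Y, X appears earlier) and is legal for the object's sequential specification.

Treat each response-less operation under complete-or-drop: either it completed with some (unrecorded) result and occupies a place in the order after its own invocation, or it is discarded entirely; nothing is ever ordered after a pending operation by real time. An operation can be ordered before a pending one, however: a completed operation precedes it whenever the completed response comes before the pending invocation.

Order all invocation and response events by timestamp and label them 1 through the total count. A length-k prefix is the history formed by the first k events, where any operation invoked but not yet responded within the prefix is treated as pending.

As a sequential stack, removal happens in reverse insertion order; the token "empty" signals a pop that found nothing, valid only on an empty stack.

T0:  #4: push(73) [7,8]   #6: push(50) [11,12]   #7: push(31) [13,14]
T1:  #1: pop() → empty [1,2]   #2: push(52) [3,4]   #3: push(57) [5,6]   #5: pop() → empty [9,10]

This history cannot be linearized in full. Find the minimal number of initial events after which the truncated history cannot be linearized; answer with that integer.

10

a valid linearization of events 1..9 exists, for instance #1, #2, #3, #4:
1. #1 pop() → empty, leaving stack <>
2. #2 push(52), leaving stack <52>
3. #3 push(57), leaving stack <52,57>
4. #4 push(73), leaving stack <52,57,73>
at event 10 (#5's time-10 response) nothing linearizes any more
one such order, #1, #2, #3, #4, #5, breaks at step 5 where #5 pop() → empty is illegal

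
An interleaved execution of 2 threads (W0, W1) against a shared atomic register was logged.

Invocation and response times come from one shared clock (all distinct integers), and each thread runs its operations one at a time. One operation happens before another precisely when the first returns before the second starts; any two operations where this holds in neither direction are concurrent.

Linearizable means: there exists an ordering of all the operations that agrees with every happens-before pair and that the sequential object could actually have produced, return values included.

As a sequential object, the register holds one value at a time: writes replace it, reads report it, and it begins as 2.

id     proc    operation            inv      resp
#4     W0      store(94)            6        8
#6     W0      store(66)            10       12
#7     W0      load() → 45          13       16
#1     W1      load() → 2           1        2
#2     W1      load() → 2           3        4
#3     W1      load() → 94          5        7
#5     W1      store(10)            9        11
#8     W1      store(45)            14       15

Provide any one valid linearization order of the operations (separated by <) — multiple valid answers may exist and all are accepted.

after step 1 (#1 load() → 2): value 2
after step 2 (#2 load() → 2): value 2
after step 3 (#4 store(94)): value 94
after step 4 (#3 load() → 94): value 94
after step 5 (#5 store(10)): value 10
after step 6 (#6 store(66)): value 66
after step 7 (#8 store(45)): value 45
after step 8 (#7 load() → 45): value 45

#1 < #2 < #4 < #3 < #5 < #6 < #8 < #7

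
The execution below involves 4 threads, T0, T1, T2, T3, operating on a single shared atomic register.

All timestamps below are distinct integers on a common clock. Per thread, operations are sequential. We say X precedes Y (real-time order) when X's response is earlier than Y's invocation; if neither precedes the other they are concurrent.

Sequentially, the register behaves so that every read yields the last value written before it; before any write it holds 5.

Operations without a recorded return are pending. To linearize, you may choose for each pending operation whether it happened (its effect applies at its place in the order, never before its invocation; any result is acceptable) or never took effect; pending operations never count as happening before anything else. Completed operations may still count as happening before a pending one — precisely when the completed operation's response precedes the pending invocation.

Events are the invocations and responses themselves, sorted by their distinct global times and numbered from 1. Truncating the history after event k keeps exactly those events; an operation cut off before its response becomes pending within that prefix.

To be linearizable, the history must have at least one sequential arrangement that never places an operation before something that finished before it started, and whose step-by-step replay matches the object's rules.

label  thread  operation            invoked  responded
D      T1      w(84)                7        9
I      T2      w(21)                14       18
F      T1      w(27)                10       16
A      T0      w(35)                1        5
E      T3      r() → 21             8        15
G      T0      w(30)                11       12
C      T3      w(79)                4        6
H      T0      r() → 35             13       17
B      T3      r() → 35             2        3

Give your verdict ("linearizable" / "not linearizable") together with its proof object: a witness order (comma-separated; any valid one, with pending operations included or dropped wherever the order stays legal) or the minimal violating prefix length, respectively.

not linearizable — minimal violating prefix: 17 events

the violation lands at event 17, H's response at time 17: events 1..16 linearize, events 1..17 do not
45 orders of the 8 completed atomic register ops respect real time; none is legal
completion choices over the 1 pending operation (I) were checked; none helps
sample order A, B, C, D, E, F, G, H (pending dropped) stalls at step 5 — E r() → 21 has no legal effect
sample order A, B, C, D, E, G, F, H (pending dropped) stalls at step 5 — E r() → 21 has no legal effect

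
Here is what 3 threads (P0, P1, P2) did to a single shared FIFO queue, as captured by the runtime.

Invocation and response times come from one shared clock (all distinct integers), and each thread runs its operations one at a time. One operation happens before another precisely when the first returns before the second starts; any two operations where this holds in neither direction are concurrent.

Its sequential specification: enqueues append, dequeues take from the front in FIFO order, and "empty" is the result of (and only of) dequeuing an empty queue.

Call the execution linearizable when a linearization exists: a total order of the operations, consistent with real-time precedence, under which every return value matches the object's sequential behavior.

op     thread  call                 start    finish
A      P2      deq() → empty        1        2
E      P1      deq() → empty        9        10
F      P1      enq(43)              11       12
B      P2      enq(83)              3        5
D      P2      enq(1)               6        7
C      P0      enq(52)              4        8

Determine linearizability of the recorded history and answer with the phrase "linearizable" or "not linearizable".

not linearizable

through event 9 a valid linearization exists; event 10 (E responding at time 10) ends that
3 orders of the 5 completed FIFO queue ops respect real time; none is legal
e.g. A, B, C, D, E: illegal at step 5, since E deq() → empty cannot apply there
e.g. A, B, D, C, E: illegal at step 5, since E deq() → empty cannot apply there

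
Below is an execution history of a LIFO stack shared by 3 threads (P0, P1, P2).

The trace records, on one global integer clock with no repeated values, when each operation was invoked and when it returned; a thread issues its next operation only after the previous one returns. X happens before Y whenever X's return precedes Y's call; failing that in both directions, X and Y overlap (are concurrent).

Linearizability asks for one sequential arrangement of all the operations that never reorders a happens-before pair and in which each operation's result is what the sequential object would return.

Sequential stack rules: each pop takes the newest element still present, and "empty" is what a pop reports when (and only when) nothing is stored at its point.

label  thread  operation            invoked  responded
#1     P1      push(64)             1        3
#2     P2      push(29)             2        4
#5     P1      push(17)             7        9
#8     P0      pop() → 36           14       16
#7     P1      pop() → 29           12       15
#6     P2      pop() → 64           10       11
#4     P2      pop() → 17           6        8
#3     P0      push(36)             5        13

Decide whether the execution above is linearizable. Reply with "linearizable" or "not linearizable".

linearizable

a witness: #2, #1, #5, #4, #6, #3, #8, #7
step 1: #2 push(29) — stack <29>
step 2: #1 push(64) — stack <29,64>
step 3: #5 push(17) — stack <29,64,17>
step 4: #4 pop() → 17 — stack <29,64>
step 5: #6 pop() → 64 — stack <29>
step 6: #3 push(36) — stack <29,36>
step 7: #8 pop() → 36 — stack <29>
step 8: #7 pop() → 29 — stack <>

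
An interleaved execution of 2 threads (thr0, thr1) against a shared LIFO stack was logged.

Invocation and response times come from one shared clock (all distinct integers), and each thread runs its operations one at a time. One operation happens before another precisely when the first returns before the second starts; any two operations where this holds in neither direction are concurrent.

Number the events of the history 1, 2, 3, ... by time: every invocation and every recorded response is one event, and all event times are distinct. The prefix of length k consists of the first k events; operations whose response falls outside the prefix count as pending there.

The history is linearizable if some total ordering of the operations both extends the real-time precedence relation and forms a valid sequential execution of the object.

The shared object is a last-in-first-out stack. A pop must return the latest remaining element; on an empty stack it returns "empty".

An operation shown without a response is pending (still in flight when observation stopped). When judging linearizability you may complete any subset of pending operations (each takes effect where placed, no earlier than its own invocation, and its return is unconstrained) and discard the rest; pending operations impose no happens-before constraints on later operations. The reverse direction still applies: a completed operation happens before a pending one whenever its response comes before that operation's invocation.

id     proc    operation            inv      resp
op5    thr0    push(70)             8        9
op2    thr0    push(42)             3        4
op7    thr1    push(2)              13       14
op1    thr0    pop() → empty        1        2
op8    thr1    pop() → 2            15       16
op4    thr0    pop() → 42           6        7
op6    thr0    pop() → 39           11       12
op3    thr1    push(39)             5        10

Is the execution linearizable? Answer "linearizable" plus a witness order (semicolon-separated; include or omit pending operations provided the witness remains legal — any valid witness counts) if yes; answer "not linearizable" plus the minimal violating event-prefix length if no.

step 1: op1 pop() → empty — stack <>
step 2: op2 push(42) — stack <42>
step 3: op4 pop() → 42 — stack <>
step 4: op5 push(70) — stack <70>
step 5: op3 push(39) — stack <70,39>
step 6: op6 pop() → 39 — stack <70>
step 7: op7 push(2) — stack <70,2>
step 8: op8 pop() → 2 — stack <70>

linearizable — witness: op1; op2; op4; op5; op3; op6; op7; op8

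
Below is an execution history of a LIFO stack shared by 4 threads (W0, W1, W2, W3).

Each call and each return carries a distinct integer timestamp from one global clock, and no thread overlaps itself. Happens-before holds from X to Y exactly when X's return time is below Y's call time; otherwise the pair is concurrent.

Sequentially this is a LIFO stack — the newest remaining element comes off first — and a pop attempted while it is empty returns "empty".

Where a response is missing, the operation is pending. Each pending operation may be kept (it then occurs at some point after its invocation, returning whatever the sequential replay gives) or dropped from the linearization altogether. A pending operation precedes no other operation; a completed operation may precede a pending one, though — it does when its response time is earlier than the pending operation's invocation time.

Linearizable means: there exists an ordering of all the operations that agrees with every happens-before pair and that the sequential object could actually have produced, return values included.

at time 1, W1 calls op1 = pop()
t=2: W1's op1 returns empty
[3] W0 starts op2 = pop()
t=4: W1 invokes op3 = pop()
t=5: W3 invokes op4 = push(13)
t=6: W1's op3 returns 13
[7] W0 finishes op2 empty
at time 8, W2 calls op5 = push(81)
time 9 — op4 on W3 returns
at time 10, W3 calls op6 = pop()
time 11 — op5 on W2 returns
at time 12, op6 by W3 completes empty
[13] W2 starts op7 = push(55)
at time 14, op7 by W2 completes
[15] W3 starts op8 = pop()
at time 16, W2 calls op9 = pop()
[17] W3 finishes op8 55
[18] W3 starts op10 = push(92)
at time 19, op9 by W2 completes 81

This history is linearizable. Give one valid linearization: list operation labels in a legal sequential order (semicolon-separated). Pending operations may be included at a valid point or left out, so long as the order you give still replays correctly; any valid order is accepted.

op1; op2; op4; op3; op6; op5; op7; op8; op9

after step 1 (op1 pop() → empty): stack <>
after step 2 (op2 pop() → empty): stack <>
after step 3 (op4 push(13)): stack <13>
after step 4 (op3 pop() → 13): stack <>
after step 5 (op6 pop() → empty): stack <>
after step 6 (op5 push(81)): stack <81>
after step 7 (op7 push(55)): stack <81,55>
after step 8 (op8 pop() → 55): stack <81>
after step 9 (op9 pop() → 81): stack <>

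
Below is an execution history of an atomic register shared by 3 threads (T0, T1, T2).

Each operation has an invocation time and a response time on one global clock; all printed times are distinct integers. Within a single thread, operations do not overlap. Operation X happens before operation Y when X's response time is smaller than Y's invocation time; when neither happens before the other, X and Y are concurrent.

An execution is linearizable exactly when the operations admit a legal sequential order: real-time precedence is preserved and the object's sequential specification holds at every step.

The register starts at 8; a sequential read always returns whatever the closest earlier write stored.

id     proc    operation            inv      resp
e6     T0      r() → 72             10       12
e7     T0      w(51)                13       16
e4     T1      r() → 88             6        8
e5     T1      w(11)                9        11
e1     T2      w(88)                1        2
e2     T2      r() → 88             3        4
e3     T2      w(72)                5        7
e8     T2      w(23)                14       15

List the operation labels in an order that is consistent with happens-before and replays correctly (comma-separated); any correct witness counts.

e1, e2, e4, e3, e6, e5, e7, e8

step 1: e1 w(88) — value 88
step 2: e2 r() → 88 — value 88
step 3: e4 r() → 88 — value 88
step 4: e3 w(72) — value 72
step 5: e6 r() → 72 — value 72
step 6: e5 w(11) — value 11
step 7: e7 w(51) — value 51
step 8: e8 w(23) — value 23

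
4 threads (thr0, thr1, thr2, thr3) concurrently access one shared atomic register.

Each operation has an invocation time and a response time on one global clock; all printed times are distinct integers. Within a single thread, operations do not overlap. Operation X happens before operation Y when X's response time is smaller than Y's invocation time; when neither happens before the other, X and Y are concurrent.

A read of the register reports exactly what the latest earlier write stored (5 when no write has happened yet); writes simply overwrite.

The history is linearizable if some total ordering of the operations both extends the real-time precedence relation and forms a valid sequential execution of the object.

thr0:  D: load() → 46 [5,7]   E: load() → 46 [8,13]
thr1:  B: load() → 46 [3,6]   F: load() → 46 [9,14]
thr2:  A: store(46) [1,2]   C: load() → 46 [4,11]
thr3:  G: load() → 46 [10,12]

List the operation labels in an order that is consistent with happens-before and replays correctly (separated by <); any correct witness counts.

A < B < C < D < E < F < G

1. A store(46), leaving value 46
2. B load() → 46, leaving value 46
3. C load() → 46, leaving value 46
4. D load() → 46, leaving value 46
5. E load() → 46, leaving value 46
6. F load() → 46, leaving value 46
7. G load() → 46, leaving value 46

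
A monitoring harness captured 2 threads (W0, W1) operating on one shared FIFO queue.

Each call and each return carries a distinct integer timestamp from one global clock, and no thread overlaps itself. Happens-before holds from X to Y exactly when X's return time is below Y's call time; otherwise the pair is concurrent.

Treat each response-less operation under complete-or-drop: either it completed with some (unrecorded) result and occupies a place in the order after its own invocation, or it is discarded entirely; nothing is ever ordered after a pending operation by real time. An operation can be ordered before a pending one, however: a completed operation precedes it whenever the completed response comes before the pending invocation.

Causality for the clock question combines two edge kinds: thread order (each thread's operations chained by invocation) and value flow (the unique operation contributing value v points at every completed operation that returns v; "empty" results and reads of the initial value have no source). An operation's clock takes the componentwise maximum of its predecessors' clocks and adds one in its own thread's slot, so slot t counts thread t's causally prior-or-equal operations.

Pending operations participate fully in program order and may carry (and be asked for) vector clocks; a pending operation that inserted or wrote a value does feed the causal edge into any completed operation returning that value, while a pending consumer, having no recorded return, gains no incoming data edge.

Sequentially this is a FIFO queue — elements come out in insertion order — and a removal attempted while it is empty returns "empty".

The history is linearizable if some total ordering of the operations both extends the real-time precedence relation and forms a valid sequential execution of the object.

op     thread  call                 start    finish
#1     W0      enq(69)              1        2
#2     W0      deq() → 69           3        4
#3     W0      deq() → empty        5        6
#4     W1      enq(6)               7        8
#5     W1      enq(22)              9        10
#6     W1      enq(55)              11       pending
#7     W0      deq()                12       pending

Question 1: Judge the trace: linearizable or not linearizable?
linearizable

one valid linearization: #1, #2, #3, #4, #5
1. #1 enq(69), leaving queue <69>
2. #2 deq() → 69, leaving queue <>
3. #3 deq() → empty, leaving queue <>
4. #4 enq(6), leaving queue <6>
5. #5 enq(22), leaving queue <6,22>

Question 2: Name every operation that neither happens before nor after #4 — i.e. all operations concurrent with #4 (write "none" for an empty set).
Answer: none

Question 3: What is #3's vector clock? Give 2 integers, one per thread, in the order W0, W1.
Answer: (3, 0)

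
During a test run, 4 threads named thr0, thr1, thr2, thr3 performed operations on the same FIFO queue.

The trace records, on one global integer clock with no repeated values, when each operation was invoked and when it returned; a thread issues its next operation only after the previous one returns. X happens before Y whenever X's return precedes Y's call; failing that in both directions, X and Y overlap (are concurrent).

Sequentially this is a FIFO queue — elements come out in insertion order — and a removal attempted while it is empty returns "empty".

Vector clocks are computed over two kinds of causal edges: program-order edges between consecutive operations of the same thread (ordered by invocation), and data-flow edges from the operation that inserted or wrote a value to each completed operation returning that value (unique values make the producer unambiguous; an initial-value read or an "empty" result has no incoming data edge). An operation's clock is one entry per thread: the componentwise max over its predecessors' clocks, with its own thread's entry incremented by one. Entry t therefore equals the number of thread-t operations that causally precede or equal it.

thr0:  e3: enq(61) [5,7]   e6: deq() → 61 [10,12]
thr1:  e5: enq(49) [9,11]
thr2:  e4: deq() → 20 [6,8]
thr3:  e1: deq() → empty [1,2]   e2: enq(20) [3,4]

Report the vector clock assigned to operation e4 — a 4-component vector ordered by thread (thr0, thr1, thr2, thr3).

(0, 0, 1, 2)

root op e1, invoked 1: fresh clock plus thr3's own tick → (0, 0, 0, 1)
root op e5, invoked 9: fresh clock plus thr1's own tick → (0, 1, 0, 0)
root op e3, invoked 5: fresh clock plus thr0's own tick → (1, 0, 0, 0)
invoked at 3, e2 merges VC(e1)=(0, 0, 0, 1) and bumps thr3's slot → (0, 0, 0, 2)
invoked at 10, e6 merges VC(e3)=(1, 0, 0, 0) and bumps thr0's slot → (2, 0, 0, 0)
invoked at 6, e4 merges VC(e2)=(0, 0, 0, 2) and bumps thr2's slot → (0, 0, 1, 2)
target: VC(e4) = (0, 0, 1, 2)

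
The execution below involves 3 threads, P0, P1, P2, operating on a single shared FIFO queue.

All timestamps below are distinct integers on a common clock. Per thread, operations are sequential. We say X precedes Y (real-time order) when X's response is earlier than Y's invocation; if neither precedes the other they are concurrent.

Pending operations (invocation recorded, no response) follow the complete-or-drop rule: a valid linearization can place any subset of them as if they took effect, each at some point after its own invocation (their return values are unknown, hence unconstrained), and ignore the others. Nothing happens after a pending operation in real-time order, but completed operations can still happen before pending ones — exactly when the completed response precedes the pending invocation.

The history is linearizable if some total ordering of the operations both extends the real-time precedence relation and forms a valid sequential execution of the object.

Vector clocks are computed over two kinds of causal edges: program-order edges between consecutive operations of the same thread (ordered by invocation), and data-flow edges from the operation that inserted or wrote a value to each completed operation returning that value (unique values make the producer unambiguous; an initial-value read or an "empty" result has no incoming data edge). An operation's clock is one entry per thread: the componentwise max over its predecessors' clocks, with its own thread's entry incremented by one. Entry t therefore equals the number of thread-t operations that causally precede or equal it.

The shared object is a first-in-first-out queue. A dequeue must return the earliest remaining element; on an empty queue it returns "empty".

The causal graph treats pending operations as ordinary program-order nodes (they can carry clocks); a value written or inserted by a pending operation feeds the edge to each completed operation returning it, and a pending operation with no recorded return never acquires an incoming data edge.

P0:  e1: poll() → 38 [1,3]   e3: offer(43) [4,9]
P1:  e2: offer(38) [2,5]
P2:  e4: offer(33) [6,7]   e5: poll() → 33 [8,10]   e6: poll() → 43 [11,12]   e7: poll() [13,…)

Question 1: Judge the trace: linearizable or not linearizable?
one valid linearization: e2, e1, e4, e3, e5, e6
1. e2 offer(38), leaving queue <38>
2. e1 poll() → 38, leaving queue <>
3. e4 offer(33), leaving queue <33>
4. e3 offer(43), leaving queue <33,43>
5. e5 poll() → 33, leaving queue <43>
6. e6 poll() → 43, leaving queue <>

linearizable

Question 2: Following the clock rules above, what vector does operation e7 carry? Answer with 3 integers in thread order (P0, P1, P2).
e4 (invocation 6): nothing precedes it; P2's component alone gives (0, 0, 1)
e2 (invocation 2): nothing precedes it; P1's component alone gives (0, 1, 0)
e5, invoked 8, takes VC(e4)=(0, 0, 1) under max, adds 1 for P2 → (0, 0, 2)
e1, invoked 1, takes VC(e2)=(0, 1, 0) under max, adds 1 for P0 → (1, 1, 0)
e3, invoked 4, takes VC(e1)=(1, 1, 0) under max, adds 1 for P0 → (2, 1, 0)
e6, invoked 11, takes VC(e3)=(2, 1, 0), VC(e5)=(0, 0, 2) under max, adds 1 for P2 → (2, 1, 3)
e7, invoked 13, takes VC(e6)=(2, 1, 3) under max, adds 1 for P2 → (2, 1, 4)
target: VC(e7) = (2, 1, 4)

(2, 1, 4)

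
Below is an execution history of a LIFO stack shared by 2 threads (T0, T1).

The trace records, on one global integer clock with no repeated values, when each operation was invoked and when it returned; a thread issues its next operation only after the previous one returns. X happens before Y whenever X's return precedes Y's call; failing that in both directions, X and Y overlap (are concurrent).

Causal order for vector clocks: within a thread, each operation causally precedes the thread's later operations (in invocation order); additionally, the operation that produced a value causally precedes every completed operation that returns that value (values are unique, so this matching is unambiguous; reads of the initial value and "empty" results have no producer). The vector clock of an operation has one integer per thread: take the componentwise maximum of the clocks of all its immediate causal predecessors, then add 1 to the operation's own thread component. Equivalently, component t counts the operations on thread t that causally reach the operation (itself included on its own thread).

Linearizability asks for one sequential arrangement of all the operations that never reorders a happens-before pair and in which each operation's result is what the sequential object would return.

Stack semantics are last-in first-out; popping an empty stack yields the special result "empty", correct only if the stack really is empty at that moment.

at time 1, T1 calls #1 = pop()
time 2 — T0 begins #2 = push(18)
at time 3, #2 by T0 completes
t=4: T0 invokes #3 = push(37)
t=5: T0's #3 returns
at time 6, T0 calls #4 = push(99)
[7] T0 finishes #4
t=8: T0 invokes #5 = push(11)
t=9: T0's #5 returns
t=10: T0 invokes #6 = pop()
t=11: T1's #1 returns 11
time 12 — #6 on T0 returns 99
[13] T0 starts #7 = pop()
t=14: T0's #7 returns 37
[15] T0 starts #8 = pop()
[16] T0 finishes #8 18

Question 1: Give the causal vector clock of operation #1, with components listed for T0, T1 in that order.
Answer: (4, 1)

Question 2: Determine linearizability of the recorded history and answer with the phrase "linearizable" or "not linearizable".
one valid linearization: #2, #3, #4, #5, #1, #6, #7, #8
after step 1 (#2 push(18)): stack <18>
after step 2 (#3 push(37)): stack <18,37>
after step 3 (#4 push(99)): stack <18,37,99>
after step 4 (#5 push(11)): stack <18,37,99,11>
after step 5 (#1 pop() → 11): stack <18,37,99>
after step 6 (#6 pop() → 99): stack <18,37>
after step 7 (#7 pop() → 37): stack <18>
after step 8 (#8 pop() → 18): stack <>

linearizable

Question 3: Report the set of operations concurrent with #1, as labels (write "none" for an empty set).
Answer: #2, #3, #4, #5, #6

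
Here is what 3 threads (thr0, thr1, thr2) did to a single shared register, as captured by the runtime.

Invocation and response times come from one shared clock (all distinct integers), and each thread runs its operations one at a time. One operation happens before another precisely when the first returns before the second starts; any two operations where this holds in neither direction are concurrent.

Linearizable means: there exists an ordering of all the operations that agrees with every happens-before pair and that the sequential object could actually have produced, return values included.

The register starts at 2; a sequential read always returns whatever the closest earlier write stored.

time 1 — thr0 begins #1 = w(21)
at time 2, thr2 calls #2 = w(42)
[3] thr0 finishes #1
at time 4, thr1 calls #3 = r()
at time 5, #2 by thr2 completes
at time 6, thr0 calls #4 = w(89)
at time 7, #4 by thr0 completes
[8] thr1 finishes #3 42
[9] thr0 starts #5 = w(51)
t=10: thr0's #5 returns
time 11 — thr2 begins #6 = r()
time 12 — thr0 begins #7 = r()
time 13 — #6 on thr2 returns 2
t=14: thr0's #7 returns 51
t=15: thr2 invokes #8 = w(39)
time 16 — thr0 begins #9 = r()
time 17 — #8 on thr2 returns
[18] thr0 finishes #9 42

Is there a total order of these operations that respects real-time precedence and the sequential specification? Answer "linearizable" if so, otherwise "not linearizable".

not linearizable

cut after 12 events: linearizable; cut after 13 events (#6 responds, time 13): not linearizable
5 orders of the 6 completed register ops respect real time; none is legal
include/drop combinations of the 1 pending operation (#7) were all tried; none helps
take #1, #2, #3, #4, #5, #6 (pending dropped): step 6 already fails, because #6 r() → 2 cannot occur there
take #1, #2, #4, #3, #5, #6 (pending dropped): step 4 already fails, because #3 r() → 42 cannot occur there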